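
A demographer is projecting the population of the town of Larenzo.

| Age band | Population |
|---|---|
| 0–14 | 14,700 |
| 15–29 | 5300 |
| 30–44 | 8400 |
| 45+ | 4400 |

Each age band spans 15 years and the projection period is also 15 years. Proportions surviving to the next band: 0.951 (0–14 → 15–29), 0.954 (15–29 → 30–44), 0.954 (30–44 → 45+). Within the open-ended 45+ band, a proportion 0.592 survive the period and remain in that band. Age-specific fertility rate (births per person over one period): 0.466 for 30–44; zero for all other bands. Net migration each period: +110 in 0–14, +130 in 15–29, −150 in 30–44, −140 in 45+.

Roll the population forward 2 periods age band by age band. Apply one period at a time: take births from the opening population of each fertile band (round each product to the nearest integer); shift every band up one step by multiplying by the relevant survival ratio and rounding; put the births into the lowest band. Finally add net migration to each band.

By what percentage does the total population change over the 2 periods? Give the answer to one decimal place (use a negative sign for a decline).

Period 1.
Births: 8400 * 0.466 = 3914
15–29: 14700 * 0.951 = 13980
30–44: 5300 * 0.954 = 5056
45+: 8400 * 0.954 + 4400 * 0.592 = 8014 + 2605 = 10619
Net migration: 0–14 + 110 → 4024; 15–29 + 130 → 14110; 30–44 − 150 → 4906; 45+ − 140 → 10479
Population now: 0–14=4024, 15–29=14110, 30–44=4906, 45+=10479
Period 2.
Births: 4906 * 0.466 = 2286
15–29: 4024 * 0.951 = 3827
30–44: 14110 * 0.954 = 13461
45+: 4906 * 0.954 + 10479 * 0.592 = 4680 + 6204 = 10884
Net migration: 0–14 + 110 → 2396; 15–29 + 130 → 3957; 30–44 − 150 → 13311; 45+ − 140 → 10744
Population now: 0–14=2396, 15–29=3957, 30–44=13311, 45+=10744
Total: 32800 → 30408; change = -2392; percentage change = -7.3%

-7.3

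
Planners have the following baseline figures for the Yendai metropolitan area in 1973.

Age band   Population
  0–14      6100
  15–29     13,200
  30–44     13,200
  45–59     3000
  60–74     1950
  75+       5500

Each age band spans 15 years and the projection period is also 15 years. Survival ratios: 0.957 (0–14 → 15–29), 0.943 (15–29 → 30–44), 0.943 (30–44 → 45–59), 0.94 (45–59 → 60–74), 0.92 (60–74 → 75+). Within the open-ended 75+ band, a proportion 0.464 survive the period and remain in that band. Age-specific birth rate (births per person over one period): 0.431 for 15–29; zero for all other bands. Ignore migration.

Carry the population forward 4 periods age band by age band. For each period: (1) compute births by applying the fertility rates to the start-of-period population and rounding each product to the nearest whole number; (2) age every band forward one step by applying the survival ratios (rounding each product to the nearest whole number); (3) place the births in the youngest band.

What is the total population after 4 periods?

Let group 1 be 0–14 through group 6 = 75+.
[period 1]
Births: 13200 * 0.431 = 5689
Group 2: 6100 * 0.957 = 5838
Group 3: 13200 * 0.943 = 12448
Group 4: 13200 * 0.943 = 12448
Group 5: 3000 * 0.94 = 2820
Group 6: 1950 * 0.92 + 5500 * 0.464 = 1794 + 2552 = 4346
Giving 5689 / 5838 / 12448 / 12448 / 2820 / 4346.
[period 2]
Births: 5838 * 0.431 = 2516
Group 2: 5689 * 0.957 = 5444
Group 3: 5838 * 0.943 = 5505
Group 4: 12448 * 0.943 = 11738
Group 5: 12448 * 0.94 = 11701
Group 6: 2820 * 0.92 + 4346 * 0.464 = 2594 + 2017 = 4611
Giving 2516 / 5444 / 5505 / 11738 / 11701 / 4611.
[period 3]
Births: 5444 * 0.431 = 2346
Group 2: 2516 * 0.957 = 2408
Group 3: 5444 * 0.943 = 5134
Group 4: 5505 * 0.943 = 5191
Group 5: 11738 * 0.94 = 11034
Group 6: 11701 * 0.92 + 4611 * 0.464 = 10765 + 2140 = 12905
Giving 2346 / 2408 / 5134 / 5191 / 11034 / 12905.
[period 4]
Births: 2408 * 0.431 = 1038
Group 2: 2346 * 0.957 = 2245
Group 3: 2408 * 0.943 = 2271
Group 4: 5134 * 0.943 = 4841
Group 5: 5191 * 0.94 = 4880
Group 6: 11034 * 0.92 + 12905 * 0.464 = 10151 + 5988 = 16139
Giving 1038 / 2245 / 2271 / 4841 / 4880 / 16139.
Total after period 4: 1038 + 2245 + 2271 + 4841 + 4880 + 16139 = 31414

31414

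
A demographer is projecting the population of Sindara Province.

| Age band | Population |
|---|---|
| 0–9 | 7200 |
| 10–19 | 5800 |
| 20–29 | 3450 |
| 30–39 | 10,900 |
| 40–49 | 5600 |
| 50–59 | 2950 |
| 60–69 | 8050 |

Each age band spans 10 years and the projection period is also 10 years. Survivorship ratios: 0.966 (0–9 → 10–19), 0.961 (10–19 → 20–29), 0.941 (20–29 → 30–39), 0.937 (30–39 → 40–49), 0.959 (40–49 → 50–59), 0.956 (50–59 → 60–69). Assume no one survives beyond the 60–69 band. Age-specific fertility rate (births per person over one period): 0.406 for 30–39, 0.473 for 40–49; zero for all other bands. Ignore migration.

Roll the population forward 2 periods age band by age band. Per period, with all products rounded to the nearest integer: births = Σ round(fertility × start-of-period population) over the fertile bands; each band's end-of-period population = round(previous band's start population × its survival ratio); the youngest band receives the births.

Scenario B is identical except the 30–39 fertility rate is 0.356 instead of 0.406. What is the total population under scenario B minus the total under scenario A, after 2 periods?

Period 1:
Births: 10900 × 0.406 = 4425  |  5600 × 0.473 = 2649 → total 7074
10–19: 7200 × 0.966 = 6955
20–29: 5800 × 0.961 = 5574
30–39: 3450 × 0.941 = 3246
40–49: 10900 × 0.937 = 10213
50–59: 5600 × 0.959 = 5370
60–69: 2950 × 0.956 = 2820
End of period: [7074, 6955, 5574, 3246, 10213, 5370, 2820]
Period 2:
Births: 3246 × 0.406 = 1318  |  10213 × 0.473 = 4831 → total 6149
10–19: 7074 × 0.966 = 6833
20–29: 6955 × 0.961 = 6684
30–39: 5574 × 0.941 = 5245
40–49: 3246 × 0.937 = 3042
50–59: 10213 × 0.959 = 9794
60–69: 5370 × 0.956 = 5134
End of period: [6149, 6833, 6684, 5245, 3042, 9794, 5134]
Scenario A total after 2 periods: 42881
Scenario B projection —
Period 1:
Births: 10900 × 0.356 = 3880  |  5600 × 0.473 = 2649 → total 6529
10–19: 7200 × 0.966 = 6955
20–29: 5800 × 0.961 = 5574
30–39: 3450 × 0.941 = 3246
40–49: 10900 × 0.937 = 10213
50–59: 5600 × 0.959 = 5370
60–69: 2950 × 0.956 = 2820
End of period: [6529, 6955, 5574, 3246, 10213, 5370, 2820]
Period 2:
Births: 3246 × 0.356 = 1156  |  10213 × 0.473 = 4831 → total 5987
10–19: 6529 × 0.966 = 6307
20–29: 6955 × 0.961 = 6684
30–39: 5574 × 0.941 = 5245
40–49: 3246 × 0.937 = 3042
50–59: 10213 × 0.959 = 9794
60–69: 5370 × 0.956 = 5134
End of period: [5987, 6307, 6684, 5245, 3042, 9794, 5134]
Scenario B total after 2 periods: 42193
Difference B − A = 42193 − 42881 = -688

-688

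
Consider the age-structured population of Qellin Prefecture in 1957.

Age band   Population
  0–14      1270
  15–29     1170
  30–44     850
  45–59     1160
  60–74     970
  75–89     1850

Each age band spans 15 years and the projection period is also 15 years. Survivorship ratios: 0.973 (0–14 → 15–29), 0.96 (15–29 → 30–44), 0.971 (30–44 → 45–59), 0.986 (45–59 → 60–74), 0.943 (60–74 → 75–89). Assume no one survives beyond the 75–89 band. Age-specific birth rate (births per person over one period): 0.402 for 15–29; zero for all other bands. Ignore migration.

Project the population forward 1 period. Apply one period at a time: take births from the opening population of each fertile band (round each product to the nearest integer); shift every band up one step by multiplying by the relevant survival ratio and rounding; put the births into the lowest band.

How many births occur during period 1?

470

Call the groups 1 to 6, youngest first.
After projecting period 1:
Births: 1170 * 0.402 = 470
Group 2: 1270 * 0.973 = 1236
Group 3: 1170 * 0.96 = 1123
Group 4: 850 * 0.971 = 825
Group 5: 1160 * 0.986 = 1144
Group 6: 970 * 0.943 = 915
End of period: [470, 1236, 1123, 825, 1144, 915]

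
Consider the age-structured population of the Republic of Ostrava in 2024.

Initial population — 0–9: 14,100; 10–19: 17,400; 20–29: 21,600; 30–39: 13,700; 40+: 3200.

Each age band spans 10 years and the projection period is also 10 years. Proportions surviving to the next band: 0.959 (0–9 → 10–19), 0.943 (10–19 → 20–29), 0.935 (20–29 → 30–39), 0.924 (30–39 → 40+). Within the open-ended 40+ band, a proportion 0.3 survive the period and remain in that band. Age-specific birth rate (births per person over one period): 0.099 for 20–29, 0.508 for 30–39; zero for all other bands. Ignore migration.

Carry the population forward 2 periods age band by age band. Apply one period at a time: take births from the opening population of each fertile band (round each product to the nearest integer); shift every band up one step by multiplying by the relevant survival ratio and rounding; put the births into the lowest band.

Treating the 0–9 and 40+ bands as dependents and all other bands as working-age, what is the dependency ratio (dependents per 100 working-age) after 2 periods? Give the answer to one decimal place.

Let band 1 be 0–9 through band 5 = 40+.
Period 1:
Births: 21600 * 0.099 = 2138 ; 13700 * 0.508 = 6960 → 9098
Band 2: 14100 * 0.959 = 13522
Band 3: 17400 * 0.943 = 16408
Band 4: 21600 * 0.935 = 20196
Band 5: 13700 * 0.924 + 3200 * 0.3 = 12659 + 960 = 13619
Giving 9098 / 13522 / 16408 / 20196 / 13619.
Period 2:
Births: 16408 * 0.099 = 1624 ; 20196 * 0.508 = 10260 → 11884
Band 2: 9098 * 0.959 = 8725
Band 3: 13522 * 0.943 = 12751
Band 4: 16408 * 0.935 = 15341
Band 5: 20196 * 0.924 + 13619 * 0.3 = 18661 + 4086 = 22747
Giving 11884 / 8725 / 12751 / 15341 / 22747.
Dependents (band 0–9 + band 40+) = 11884 + 22747 = 34631; working-age = 36817; ratio = 34631/36817 × 100 = 94.1

94.1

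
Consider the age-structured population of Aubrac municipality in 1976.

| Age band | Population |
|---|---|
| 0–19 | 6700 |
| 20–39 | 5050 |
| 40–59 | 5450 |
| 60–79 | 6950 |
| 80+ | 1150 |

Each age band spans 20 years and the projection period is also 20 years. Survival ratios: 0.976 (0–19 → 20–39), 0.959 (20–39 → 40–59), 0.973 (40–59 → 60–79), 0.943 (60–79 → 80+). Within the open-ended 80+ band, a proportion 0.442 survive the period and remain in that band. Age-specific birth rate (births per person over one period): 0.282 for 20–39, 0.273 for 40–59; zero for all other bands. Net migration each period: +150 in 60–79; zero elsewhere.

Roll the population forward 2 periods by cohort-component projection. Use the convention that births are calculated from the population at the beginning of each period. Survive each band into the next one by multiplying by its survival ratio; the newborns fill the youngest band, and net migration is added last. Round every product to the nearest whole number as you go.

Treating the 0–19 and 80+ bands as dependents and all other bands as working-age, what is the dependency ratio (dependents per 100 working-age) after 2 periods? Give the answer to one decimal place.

(Bands numbered youngest = 1 to oldest = 5.)
After projecting period 1:
Births: 5050 × 0.282 = 1424, 5450 × 0.273 = 1488 → 2912
Band 2: 6700 × 0.976 = 6539
Band 3: 5050 × 0.959 = 4843
Band 4: 5450 × 0.973 = 5303
Band 5: 6950 × 0.943 + 1150 × 0.442 = 6554 + 508 = 7062
Net migration: Band 4 + 150 → 5453
Giving 2912 / 6539 / 4843 / 5453 / 7062.
After projecting period 2:
Births: 6539 × 0.282 = 1844, 4843 × 0.273 = 1322 → 3166
Band 2: 2912 × 0.976 = 2842
Band 3: 6539 × 0.959 = 6271
Band 4: 4843 × 0.973 = 4712
Band 5: 5453 × 0.943 + 7062 × 0.442 = 5142 + 3121 = 8263
Net migration: Band 4 + 150 → 4862
Giving 3166 / 2842 / 6271 / 4862 / 8263.
Dependents (band 0–19 + band 80+) = 3166 + 8263 = 11429; working-age = 13975; ratio = 11429/13975 × 100 = 81.8

81.8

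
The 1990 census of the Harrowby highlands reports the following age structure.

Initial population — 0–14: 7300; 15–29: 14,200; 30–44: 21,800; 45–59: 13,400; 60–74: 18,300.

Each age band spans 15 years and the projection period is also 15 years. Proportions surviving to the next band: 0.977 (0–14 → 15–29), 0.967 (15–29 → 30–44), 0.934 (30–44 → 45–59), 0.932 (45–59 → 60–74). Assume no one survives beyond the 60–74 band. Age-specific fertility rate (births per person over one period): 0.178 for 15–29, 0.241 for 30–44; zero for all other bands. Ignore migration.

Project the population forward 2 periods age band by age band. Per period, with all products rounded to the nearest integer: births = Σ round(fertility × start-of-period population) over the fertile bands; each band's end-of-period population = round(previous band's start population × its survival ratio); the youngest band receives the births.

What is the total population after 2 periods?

Period 1:
Births: 14200 * 0.178 = 2528  |  21800 * 0.241 = 5254 → total 7782
15–29: 7300 * 0.977 = 7132
30–44: 14200 * 0.967 = 13731
45–59: 21800 * 0.934 = 20361
60–74: 13400 * 0.932 = 12489
→ [7782, 7132, 13731, 20361, 12489]
Period 2:
Births: 7132 * 0.178 = 1269  |  13731 * 0.241 = 3309 → total 4578
15–29: 7782 * 0.977 = 7603
30–44: 7132 * 0.967 = 6897
45–59: 13731 * 0.934 = 12825
60–74: 20361 * 0.932 = 18976
→ [4578, 7603, 6897, 12825, 18976]
Total after period 2: 4578 + 7603 + 6897 + 12825 + 18976 = 50879

50879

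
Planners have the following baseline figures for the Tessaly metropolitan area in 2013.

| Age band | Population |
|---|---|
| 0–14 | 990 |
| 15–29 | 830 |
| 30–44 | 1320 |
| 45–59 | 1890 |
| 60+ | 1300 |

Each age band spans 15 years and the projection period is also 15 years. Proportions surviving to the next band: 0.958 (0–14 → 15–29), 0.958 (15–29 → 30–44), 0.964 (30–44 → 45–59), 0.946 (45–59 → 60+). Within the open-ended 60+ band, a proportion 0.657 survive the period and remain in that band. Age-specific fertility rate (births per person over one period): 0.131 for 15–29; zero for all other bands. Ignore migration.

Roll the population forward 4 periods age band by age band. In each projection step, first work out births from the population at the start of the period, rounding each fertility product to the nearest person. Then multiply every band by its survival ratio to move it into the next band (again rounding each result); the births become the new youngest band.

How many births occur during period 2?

(Bands numbered youngest = 1 to oldest = 5.)
[period 1]
Births: 830 × 0.131 = 109
Band 2: 990 × 0.958 = 948
Band 3: 830 × 0.958 = 795
Band 4: 1320 × 0.964 = 1272
Band 5: 1890 × 0.946 + 1300 × 0.657 = 1788 + 854 = 2642
Giving 109 / 948 / 795 / 1272 / 2642.
[period 2]
Births: 948 × 0.131 = 124
Band 2: 109 × 0.958 = 104
Band 3: 948 × 0.958 = 908
Band 4: 795 × 0.964 = 766
Band 5: 1272 × 0.946 + 2642 × 0.657 = 1203 + 1736 = 2939
Giving 124 / 104 / 908 / 766 / 2939.

124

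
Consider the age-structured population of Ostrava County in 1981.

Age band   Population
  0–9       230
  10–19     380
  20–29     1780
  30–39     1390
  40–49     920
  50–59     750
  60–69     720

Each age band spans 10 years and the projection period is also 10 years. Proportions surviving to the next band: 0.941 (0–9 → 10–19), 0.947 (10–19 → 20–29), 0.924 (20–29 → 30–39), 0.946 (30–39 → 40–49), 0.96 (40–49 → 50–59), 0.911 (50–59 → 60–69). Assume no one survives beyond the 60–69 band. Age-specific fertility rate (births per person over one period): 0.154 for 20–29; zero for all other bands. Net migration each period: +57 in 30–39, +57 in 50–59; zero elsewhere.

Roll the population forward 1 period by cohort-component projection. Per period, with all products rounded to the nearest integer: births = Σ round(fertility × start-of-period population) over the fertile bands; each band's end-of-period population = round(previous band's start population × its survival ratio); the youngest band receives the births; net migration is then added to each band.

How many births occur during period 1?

Numbering the bands 1..7 from youngest to oldest:
Period 1.
Births: 1780 × 0.154 = 274
Band 2: 230 × 0.941 = 216
Band 3: 380 × 0.947 = 360
Band 4: 1780 × 0.924 = 1645
Band 5: 1390 × 0.946 = 1315
Band 6: 920 × 0.96 = 883
Band 7: 750 × 0.911 = 683
Net migration: Band 4 + 57 → 1702; Band 6 + 57 → 940
Population now: 0–9=274, 10–19=216, 20–29=360, 30–39=1702, 40–49=1315, 50–59=940, 60–69=683

274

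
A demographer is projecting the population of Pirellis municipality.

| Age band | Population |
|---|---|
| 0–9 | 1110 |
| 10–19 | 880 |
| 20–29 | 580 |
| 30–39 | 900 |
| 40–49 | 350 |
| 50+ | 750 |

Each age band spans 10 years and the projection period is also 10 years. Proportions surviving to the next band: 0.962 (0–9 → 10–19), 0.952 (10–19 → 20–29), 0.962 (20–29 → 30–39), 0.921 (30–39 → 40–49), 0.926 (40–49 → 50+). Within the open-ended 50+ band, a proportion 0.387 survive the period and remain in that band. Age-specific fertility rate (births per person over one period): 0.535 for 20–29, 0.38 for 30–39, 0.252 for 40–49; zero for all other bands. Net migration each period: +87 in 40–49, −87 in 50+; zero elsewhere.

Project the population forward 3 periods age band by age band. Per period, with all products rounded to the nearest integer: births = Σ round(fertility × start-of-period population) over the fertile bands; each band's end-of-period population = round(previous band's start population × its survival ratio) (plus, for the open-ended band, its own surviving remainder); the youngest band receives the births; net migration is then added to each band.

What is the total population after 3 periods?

(Bands numbered youngest = 1 to oldest = 6.)
— Period 1 —
Births: 580 × 0.535 = 310, 900 × 0.38 = 342, 350 × 0.252 = 88 → total 740
Band 2: 1110 × 0.962 = 1068
Band 3: 880 × 0.952 = 838
Band 4: 580 × 0.962 = 558
Band 5: 900 × 0.921 = 829
Band 6: 350 × 0.926 + 750 × 0.387 = 324 + 290 = 614
Net migration: Band 5 + 87 → 916; Band 6 − 87 → 527
Population now: 0–9=740, 10–19=1068, 20–29=838, 30–39=558, 40–49=916, 50+=527
— Period 2 —
Births: 838 × 0.535 = 448, 558 × 0.38 = 212, 916 × 0.252 = 231 → total 891
Band 2: 740 × 0.962 = 712
Band 3: 1068 × 0.952 = 1017
Band 4: 838 × 0.962 = 806
Band 5: 558 × 0.921 = 514
Band 6: 916 × 0.926 + 527 × 0.387 = 848 + 204 = 1052
Net migration: Band 5 + 87 → 601; Band 6 − 87 → 965
Population now: 0–9=891, 10–19=712, 20–29=1017, 30–39=806, 40–49=601, 50+=965
— Period 3 —
Births: 1017 × 0.535 = 544, 806 × 0.38 = 306, 601 × 0.252 = 151 → total 1001
Band 2: 891 × 0.962 = 857
Band 3: 712 × 0.952 = 678
Band 4: 1017 × 0.962 = 978
Band 5: 806 × 0.921 = 742
Band 6: 601 × 0.926 + 965 × 0.387 = 557 + 373 = 930
Net migration: Band 5 + 87 → 829; Band 6 − 87 → 843
Population now: 0–9=1001, 10–19=857, 20–29=678, 30–39=978, 40–49=829, 50+=843
Total after period 3: 1001 + 857 + 678 + 978 + 829 + 843 = 5186

5186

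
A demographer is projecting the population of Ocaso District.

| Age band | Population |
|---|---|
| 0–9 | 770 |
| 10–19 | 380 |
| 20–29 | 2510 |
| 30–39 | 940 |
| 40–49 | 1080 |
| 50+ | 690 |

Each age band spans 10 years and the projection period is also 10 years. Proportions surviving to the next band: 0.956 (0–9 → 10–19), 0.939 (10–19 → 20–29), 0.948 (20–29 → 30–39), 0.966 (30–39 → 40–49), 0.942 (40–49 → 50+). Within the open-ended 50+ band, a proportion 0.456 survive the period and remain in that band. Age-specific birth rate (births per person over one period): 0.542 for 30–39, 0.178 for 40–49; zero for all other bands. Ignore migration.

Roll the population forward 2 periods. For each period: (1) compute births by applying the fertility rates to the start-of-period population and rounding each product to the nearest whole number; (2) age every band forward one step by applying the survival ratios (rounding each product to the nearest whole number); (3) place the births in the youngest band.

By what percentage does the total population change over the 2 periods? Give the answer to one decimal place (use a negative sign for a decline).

Numbering the groups 1..6 from youngest to oldest:
Period 1.
Births: 940 × 0.542 = 509, 1080 × 0.178 = 192 → 701
Group 2: 770 × 0.956 = 736
Group 3: 380 × 0.939 = 357
Group 4: 2510 × 0.948 = 2379
Group 5: 940 × 0.966 = 908
Group 6: 1080 × 0.942 + 690 × 0.456 = 1017 + 315 = 1332
Population now: 0–9=701, 10–19=736, 20–29=357, 30–39=2379, 40–49=908, 50+=1332
Period 2.
Births: 2379 × 0.542 = 1289, 908 × 0.178 = 162 → 1451
Group 2: 701 × 0.956 = 670
Group 3: 736 × 0.939 = 691
Group 4: 357 × 0.948 = 338
Group 5: 2379 × 0.966 = 2298
Group 6: 908 × 0.942 + 1332 × 0.456 = 855 + 607 = 1462
Population now: 0–9=1451, 10–19=670, 20–29=691, 30–39=338, 40–49=2298, 50+=1462
Total: 6370 → 6910; change = 540; percentage change = 8.5%

8.5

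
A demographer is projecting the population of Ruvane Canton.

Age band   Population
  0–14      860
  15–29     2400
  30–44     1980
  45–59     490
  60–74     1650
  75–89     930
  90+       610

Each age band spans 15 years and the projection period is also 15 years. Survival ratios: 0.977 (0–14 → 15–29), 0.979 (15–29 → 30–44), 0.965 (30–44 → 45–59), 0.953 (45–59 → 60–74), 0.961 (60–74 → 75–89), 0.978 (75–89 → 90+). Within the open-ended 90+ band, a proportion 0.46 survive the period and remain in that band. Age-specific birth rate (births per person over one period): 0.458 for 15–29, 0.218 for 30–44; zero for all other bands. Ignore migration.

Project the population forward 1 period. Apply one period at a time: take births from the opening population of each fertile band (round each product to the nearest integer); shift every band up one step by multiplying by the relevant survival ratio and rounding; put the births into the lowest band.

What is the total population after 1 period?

9876

Call the groups 1 to 7, youngest first.
Period 1.
Births: 2400 * 0.458 = 1099  |  1980 * 0.218 = 432 ⇒ total 1531
Group 2: 860 * 0.977 = 840
Group 3: 2400 * 0.979 = 2350
Group 4: 1980 * 0.965 = 1911
Group 5: 490 * 0.953 = 467
Group 6: 1650 * 0.961 = 1586
Group 7: 930 * 0.978 + 610 * 0.46 = 910 + 281 = 1191
End of period: [1531, 840, 2350, 1911, 467, 1586, 1191]
Total after period 1: 1531 + 840 + 2350 + 1911 + 467 + 1586 + 1191 = 9876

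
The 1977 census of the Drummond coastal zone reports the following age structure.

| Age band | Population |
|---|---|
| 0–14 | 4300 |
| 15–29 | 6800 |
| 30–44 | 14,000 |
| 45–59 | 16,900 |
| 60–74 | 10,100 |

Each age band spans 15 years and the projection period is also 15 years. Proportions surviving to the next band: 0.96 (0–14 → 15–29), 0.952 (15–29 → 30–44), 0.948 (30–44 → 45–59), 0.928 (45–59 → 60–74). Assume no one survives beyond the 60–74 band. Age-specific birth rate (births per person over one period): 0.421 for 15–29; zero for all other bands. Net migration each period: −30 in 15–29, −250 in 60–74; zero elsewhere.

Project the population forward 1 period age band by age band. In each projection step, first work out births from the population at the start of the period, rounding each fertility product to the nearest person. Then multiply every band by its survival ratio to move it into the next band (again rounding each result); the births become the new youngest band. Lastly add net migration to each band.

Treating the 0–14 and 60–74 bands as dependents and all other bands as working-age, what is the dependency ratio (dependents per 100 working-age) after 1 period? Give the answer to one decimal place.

(Bands numbered youngest = 1 to oldest = 5.)
[period 1]
Births: 6800 × 0.421 = 2863
Band 2: 4300 × 0.96 = 4128
Band 3: 6800 × 0.952 = 6474
Band 4: 14000 × 0.948 = 13272
Band 5: 16900 × 0.928 = 15683
Net migration: Band 2 − 30 → 4098; Band 5 − 250 → 15433
Giving 2863 / 4098 / 6474 / 13272 / 15433.
Dependents (band 0–14 + band 60–74) = 2863 + 15433 = 18296; working-age = 23844; ratio = 18296/23844 × 100 = 76.7

76.7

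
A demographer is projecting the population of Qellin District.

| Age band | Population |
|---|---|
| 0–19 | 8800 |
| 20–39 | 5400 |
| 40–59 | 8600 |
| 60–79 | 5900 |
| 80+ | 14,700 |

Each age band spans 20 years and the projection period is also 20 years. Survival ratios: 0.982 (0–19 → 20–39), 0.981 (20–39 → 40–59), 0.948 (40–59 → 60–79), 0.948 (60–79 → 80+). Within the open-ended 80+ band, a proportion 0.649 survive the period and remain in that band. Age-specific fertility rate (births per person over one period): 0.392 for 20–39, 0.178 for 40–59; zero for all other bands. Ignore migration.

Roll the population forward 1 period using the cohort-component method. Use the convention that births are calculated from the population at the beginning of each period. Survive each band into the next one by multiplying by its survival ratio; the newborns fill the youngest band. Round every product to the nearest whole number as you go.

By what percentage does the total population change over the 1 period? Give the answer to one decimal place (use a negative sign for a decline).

-5.8

Let group 1 be 0–19 through group 5 = 80+.
After projecting period 1:
Births: 5400 × 0.392 = 2117, 8600 × 0.178 = 1531 ⇒ total 3648
Group 2: 8800 × 0.982 = 8642
Group 3: 5400 × 0.981 = 5297
Group 4: 8600 × 0.948 = 8153
Group 5: 5900 × 0.948 + 14700 × 0.649 = 5593 + 9540 = 15133
End of period: [3648, 8642, 5297, 8153, 15133]
Total: 43400 → 40873; change = -2527; percentage change = -5.8%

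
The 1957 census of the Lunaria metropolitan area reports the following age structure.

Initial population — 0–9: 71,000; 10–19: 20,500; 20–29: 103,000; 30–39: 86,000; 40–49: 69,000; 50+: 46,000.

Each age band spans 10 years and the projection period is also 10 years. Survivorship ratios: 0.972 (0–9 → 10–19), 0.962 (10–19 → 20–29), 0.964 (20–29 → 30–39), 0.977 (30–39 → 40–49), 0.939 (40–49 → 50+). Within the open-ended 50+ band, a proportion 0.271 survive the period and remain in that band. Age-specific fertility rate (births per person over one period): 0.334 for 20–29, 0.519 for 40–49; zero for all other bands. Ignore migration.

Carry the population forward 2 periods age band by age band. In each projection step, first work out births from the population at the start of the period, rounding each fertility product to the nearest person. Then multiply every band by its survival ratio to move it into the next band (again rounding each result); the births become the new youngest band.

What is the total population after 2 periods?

400684

Period 1:
Births: 103000 * 0.334 = 34402 ; 69000 * 0.519 = 35811 ⇒ total 70213
10–19: 71000 * 0.972 = 69012
20–29: 20500 * 0.962 = 19721
30–39: 103000 * 0.964 = 99292
40–49: 86000 * 0.977 = 84022
50+: 69000 * 0.939 + 46000 * 0.271 = 64791 + 12466 = 77257
→ [70213, 69012, 19721, 99292, 84022, 77257]
Period 2:
Births: 19721 * 0.334 = 6587 ; 84022 * 0.519 = 43607 ⇒ total 50194
10–19: 70213 * 0.972 = 68247
20–29: 69012 * 0.962 = 66390
30–39: 19721 * 0.964 = 19011
40–49: 99292 * 0.977 = 97008
50+: 84022 * 0.939 + 77257 * 0.271 = 78897 + 20937 = 99834
→ [50194, 68247, 66390, 19011, 97008, 99834]
Total after period 2: 50194 + 68247 + 66390 + 19011 + 97008 + 99834 = 400684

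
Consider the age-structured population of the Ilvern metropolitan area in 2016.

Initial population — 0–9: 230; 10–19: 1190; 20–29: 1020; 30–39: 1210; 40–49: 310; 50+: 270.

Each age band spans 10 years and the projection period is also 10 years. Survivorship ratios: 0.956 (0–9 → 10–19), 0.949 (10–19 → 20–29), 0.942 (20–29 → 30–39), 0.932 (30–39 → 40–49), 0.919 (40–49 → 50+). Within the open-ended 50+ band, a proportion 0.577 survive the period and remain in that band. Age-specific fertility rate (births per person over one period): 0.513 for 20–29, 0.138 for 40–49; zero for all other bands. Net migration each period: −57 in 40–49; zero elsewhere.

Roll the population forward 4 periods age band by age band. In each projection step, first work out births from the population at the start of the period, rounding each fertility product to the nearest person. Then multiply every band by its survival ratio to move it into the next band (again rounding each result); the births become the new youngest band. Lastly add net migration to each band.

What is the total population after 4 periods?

3591

— Period 1 —
Births: 1020 × 0.513 = 523, 310 × 0.138 = 43 → total 566
10–19: 230 × 0.956 = 220
20–29: 1190 × 0.949 = 1129
30–39: 1020 × 0.942 = 961
40–49: 1210 × 0.932 = 1128
50+: 310 × 0.919 + 270 × 0.577 = 285 + 156 = 441
Net migration: 40–49 − 57 → 1071
→ [566, 220, 1129, 961, 1071, 441]
— Period 2 —
Births: 1129 × 0.513 = 579, 1071 × 0.138 = 148 → total 727
10–19: 566 × 0.956 = 541
20–29: 220 × 0.949 = 209
30–39: 1129 × 0.942 = 1064
40–49: 961 × 0.932 = 896
50+: 1071 × 0.919 + 441 × 0.577 = 984 + 254 = 1238
Net migration: 40–49 − 57 → 839
→ [727, 541, 209, 1064, 839, 1238]
— Period 3 —
Births: 209 × 0.513 = 107, 839 × 0.138 = 116 → total 223
10–19: 727 × 0.956 = 695
20–29: 541 × 0.949 = 513
30–39: 209 × 0.942 = 197
40–49: 1064 × 0.932 = 992
50+: 839 × 0.919 + 1238 × 0.577 = 771 + 714 = 1485
Net migration: 40–49 − 57 → 935
→ [223, 695, 513, 197, 935, 1485]
— Period 4 —
Births: 513 × 0.513 = 263, 935 × 0.138 = 129 → total 392
10–19: 223 × 0.956 = 213
20–29: 695 × 0.949 = 660
30–39: 513 × 0.942 = 483
40–49: 197 × 0.932 = 184
50+: 935 × 0.919 + 1485 × 0.577 = 859 + 857 = 1716
Net migration: 40–49 − 57 → 127
→ [392, 213, 660, 483, 127, 1716]
Total after period 4: 392 + 213 + 660 + 483 + 127 + 1716 = 3591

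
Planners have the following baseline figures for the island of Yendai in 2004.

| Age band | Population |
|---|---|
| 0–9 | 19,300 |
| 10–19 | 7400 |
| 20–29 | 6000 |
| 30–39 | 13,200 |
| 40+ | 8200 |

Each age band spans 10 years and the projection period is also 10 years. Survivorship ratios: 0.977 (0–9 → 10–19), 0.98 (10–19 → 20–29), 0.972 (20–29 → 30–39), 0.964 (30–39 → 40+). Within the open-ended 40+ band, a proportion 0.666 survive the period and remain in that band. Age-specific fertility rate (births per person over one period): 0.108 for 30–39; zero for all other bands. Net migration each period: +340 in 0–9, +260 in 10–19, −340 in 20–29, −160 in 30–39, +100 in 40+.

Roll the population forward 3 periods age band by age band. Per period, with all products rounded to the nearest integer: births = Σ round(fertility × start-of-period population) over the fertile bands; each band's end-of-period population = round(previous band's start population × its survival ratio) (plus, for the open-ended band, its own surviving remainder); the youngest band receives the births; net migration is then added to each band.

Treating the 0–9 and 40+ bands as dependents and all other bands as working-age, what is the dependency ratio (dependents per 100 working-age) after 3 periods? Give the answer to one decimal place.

(Bands numbered youngest = 1 to oldest = 5.)
Period 1:
Births: 13200 × 0.108 = 1426
Band 2: 19300 × 0.977 = 18856
Band 3: 7400 × 0.98 = 7252
Band 4: 6000 × 0.972 = 5832
Band 5: 13200 × 0.964 + 8200 × 0.666 = 12725 + 5461 = 18186
Net migration: Band 1 + 340 → 1766; Band 2 + 260 → 19116; Band 3 − 340 → 6912; Band 4 − 160 → 5672; Band 5 + 100 → 18286
Giving 1766 / 19116 / 6912 / 5672 / 18286.
Period 2:
Births: 5672 × 0.108 = 613
Band 2: 1766 × 0.977 = 1725
Band 3: 19116 × 0.98 = 18734
Band 4: 6912 × 0.972 = 6718
Band 5: 5672 × 0.964 + 18286 × 0.666 = 5468 + 12178 = 17646
Net migration: Band 1 + 340 → 953; Band 2 + 260 → 1985; Band 3 − 340 → 18394; Band 4 − 160 → 6558; Band 5 + 100 → 17746
Giving 953 / 1985 / 18394 / 6558 / 17746.
Period 3:
Births: 6558 × 0.108 = 708
Band 2: 953 × 0.977 = 931
Band 3: 1985 × 0.98 = 1945
Band 4: 18394 × 0.972 = 17879
Band 5: 6558 × 0.964 + 17746 × 0.666 = 6322 + 11819 = 18141
Net migration: Band 1 + 340 → 1048; Band 2 + 260 → 1191; Band 3 − 340 → 1605; Band 4 − 160 → 17719; Band 5 + 100 → 18241
Giving 1048 / 1191 / 1605 / 17719 / 18241.
Dependents (band 0–9 + band 40+) = 1048 + 18241 = 19289; working-age = 20515; ratio = 19289/20515 × 100 = 94.0

94.0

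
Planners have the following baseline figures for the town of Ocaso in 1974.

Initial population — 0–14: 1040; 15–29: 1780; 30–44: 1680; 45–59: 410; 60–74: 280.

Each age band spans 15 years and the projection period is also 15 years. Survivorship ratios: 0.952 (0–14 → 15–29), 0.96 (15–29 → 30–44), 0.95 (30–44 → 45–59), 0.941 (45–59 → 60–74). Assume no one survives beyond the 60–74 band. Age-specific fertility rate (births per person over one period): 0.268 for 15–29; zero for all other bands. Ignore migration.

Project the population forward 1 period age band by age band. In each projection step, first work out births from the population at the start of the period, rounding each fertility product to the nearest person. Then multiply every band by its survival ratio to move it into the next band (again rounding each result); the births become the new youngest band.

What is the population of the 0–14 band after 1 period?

477

— Period 1 —
Births: 1780 × 0.268 = 477
15–29: 1040 × 0.952 = 990
30–44: 1780 × 0.96 = 1709
45–59: 1680 × 0.95 = 1596
60–74: 410 × 0.941 = 386
Giving 477 / 990 / 1709 / 1596 / 386.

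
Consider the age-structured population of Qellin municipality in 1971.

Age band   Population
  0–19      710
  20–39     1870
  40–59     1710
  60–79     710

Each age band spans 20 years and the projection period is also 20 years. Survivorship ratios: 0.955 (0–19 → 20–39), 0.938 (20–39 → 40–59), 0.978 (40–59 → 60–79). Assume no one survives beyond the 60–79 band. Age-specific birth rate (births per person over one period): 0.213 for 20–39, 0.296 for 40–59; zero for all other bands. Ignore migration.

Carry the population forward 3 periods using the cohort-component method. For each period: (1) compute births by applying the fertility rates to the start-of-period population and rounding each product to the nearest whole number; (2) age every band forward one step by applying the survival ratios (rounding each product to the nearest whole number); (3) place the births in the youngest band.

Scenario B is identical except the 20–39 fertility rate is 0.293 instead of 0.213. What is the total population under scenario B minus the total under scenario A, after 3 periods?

300

Call the bands 1 to 4, youngest first.
Period 1:
Births: 1870 * 0.213 = 398  |  1710 * 0.296 = 506 → total 904
Band 2: 710 * 0.955 = 678
Band 3: 1870 * 0.938 = 1754
Band 4: 1710 * 0.978 = 1672
→ [904, 678, 1754, 1672]
Period 2:
Births: 678 * 0.213 = 144  |  1754 * 0.296 = 519 → total 663
Band 2: 904 * 0.955 = 863
Band 3: 678 * 0.938 = 636
Band 4: 1754 * 0.978 = 1715
→ [663, 863, 636, 1715]
Period 3:
Births: 863 * 0.213 = 184  |  636 * 0.296 = 188 → total 372
Band 2: 663 * 0.955 = 633
Band 3: 863 * 0.938 = 809
Band 4: 636 * 0.978 = 622
→ [372, 633, 809, 622]
Scenario A total after 3 periods: 2436
Scenario B projection —
Period 1:
Births: 1870 * 0.293 = 548  |  1710 * 0.296 = 506 → total 1054
Band 2: 710 * 0.955 = 678
Band 3: 1870 * 0.938 = 1754
Band 4: 1710 * 0.978 = 1672
→ [1054, 678, 1754, 1672]
Period 2:
Births: 678 * 0.293 = 199  |  1754 * 0.296 = 519 → total 718
Band 2: 1054 * 0.955 = 1007
Band 3: 678 * 0.938 = 636
Band 4: 1754 * 0.978 = 1715
→ [718, 1007, 636, 1715]
Period 3:
Births: 1007 * 0.293 = 295  |  636 * 0.296 = 188 → total 483
Band 2: 718 * 0.955 = 686
Band 3: 1007 * 0.938 = 945
Band 4: 636 * 0.978 = 622
→ [483, 686, 945, 622]
Scenario B total after 3 periods: 2736
Difference B − A = 2736 − 2436 = 300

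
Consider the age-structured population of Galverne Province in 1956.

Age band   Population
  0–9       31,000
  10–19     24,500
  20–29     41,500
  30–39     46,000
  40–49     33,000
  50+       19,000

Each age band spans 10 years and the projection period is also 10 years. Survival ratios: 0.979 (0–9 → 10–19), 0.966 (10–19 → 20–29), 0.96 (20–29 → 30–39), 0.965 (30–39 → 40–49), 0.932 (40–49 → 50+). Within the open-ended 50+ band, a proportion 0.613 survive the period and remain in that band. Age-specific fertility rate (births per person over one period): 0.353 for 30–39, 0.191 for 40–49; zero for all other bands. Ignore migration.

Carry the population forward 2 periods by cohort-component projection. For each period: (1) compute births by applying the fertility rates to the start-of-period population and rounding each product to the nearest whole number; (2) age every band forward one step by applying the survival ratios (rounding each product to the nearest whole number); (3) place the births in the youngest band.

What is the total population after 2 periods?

202457

Call the groups 1 to 6, youngest first.
Period 1.
Births: 46000 * 0.353 = 16238, 33000 * 0.191 = 6303 ⇒ total 22541
Group 2: 31000 * 0.979 = 30349
Group 3: 24500 * 0.966 = 23667
Group 4: 41500 * 0.96 = 39840
Group 5: 46000 * 0.965 = 44390
Group 6: 33000 * 0.932 + 19000 * 0.613 = 30756 + 11647 = 42403
Population now: 0–9=22541, 10–19=30349, 20–29=23667, 30–39=39840, 40–49=44390, 50+=42403
Period 2.
Births: 39840 * 0.353 = 14064, 44390 * 0.191 = 8478 ⇒ total 22542
Group 2: 22541 * 0.979 = 22068
Group 3: 30349 * 0.966 = 29317
Group 4: 23667 * 0.96 = 22720
Group 5: 39840 * 0.965 = 38446
Group 6: 44390 * 0.932 + 42403 * 0.613 = 41371 + 25993 = 67364
Population now: 0–9=22542, 10–19=22068, 20–29=29317, 30–39=22720, 40–49=38446, 50+=67364
Total after period 2: 22542 + 22068 + 29317 + 22720 + 38446 + 67364 = 202457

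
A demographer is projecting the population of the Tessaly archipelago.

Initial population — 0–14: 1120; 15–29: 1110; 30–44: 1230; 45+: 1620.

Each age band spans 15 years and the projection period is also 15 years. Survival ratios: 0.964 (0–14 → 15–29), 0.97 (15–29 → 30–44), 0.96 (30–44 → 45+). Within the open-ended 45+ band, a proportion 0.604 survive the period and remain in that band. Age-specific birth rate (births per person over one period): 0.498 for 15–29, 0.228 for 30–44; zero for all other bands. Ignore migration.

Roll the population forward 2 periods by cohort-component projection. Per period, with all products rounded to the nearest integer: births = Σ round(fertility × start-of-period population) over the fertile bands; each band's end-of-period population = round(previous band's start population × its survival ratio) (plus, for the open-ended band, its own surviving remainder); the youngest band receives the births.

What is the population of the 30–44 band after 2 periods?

Numbering the bands 1..4 from youngest to oldest:
[period 1]
Births: 1110 × 0.498 = 553 ; 1230 × 0.228 = 280 → total 833
Band 2: 1120 × 0.964 = 1080
Band 3: 1110 × 0.97 = 1077
Band 4: 1230 × 0.96 + 1620 × 0.604 = 1181 + 978 = 2159
Population now: 0–14=833, 15–29=1080, 30–44=1077, 45+=2159
[period 2]
Births: 1080 × 0.498 = 538 ; 1077 × 0.228 = 246 → total 784
Band 2: 833 × 0.964 = 803
Band 3: 1080 × 0.97 = 1048
Band 4: 1077 × 0.96 + 2159 × 0.604 = 1034 + 1304 = 2338
Population now: 0–14=784, 15–29=803, 30–44=1048, 45+=2338

1048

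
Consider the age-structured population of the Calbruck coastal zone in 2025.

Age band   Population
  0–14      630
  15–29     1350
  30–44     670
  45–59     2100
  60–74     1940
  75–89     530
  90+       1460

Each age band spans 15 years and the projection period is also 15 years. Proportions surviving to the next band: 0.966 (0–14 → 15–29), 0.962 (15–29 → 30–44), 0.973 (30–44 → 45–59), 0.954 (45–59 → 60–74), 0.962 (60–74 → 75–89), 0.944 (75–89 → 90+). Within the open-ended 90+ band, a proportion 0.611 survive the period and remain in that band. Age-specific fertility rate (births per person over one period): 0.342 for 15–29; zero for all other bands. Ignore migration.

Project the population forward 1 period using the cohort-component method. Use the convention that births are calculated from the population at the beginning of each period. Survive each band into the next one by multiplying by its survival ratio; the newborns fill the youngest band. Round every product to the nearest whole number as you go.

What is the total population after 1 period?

8283

Numbering the groups 1..7 from youngest to oldest:
[period 1]
Births: 1350 × 0.342 = 462
Group 2: 630 × 0.966 = 609
Group 3: 1350 × 0.962 = 1299
Group 4: 670 × 0.973 = 652
Group 5: 2100 × 0.954 = 2003
Group 6: 1940 × 0.962 = 1866
Group 7: 530 × 0.944 + 1460 × 0.611 = 500 + 892 = 1392
End of period: [462, 609, 1299, 652, 2003, 1866, 1392]
Total after period 1: 462 + 609 + 1299 + 652 + 2003 + 1866 + 1392 = 8283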